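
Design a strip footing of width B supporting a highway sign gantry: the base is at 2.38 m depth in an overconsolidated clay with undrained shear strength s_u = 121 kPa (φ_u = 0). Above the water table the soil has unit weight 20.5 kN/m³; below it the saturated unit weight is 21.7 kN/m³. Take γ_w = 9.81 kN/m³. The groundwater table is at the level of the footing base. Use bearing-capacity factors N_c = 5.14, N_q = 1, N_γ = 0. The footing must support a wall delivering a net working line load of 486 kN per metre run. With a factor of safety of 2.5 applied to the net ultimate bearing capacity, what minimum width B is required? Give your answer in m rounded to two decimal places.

q = γ·D_f = 20.5 × 2.38 = 48.79 kPa.
c·N_c = 121 × 5.14 = 621.94 kPa
q·N_q = 48.79 × 1 = 48.79 kPa
q_ult = 621.94 + 48.79 = 670.73 kPa.
For φ = 0 the ½γBN_γ term vanishes, so q_ult is independent of B. q_net = 670.73 − 48.79 = 621.94 kPa; q_all(net) = 621.94/2.5 = 248.78 kPa.
Required width B = w / q_all(net) = 486 / 248.78 = 1.954 m.

B = 1.95 m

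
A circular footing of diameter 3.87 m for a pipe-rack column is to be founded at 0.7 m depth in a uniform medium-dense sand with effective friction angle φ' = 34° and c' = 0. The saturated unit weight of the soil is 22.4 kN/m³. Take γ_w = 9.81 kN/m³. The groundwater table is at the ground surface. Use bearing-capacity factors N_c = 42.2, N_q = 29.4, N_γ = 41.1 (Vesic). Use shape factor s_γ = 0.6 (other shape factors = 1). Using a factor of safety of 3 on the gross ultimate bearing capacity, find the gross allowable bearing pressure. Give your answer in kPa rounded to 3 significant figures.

q_all ≈ 287 kPa

γ' = 22.4 − 9.81 = 12.59 kN/m³ (submerged throughout). q = 12.59 × 0.7 = 8.813 kPa; the same γ' applies in the ½γBN_γ term.
q·N_q = 8.813 × 29.4 = 259.1 kPa
0.5·γ·B·N_γ·s_γ = 0.5 × 12.59 × 3.87 × 41.1 × 0.6 = 600.76 kPa
q_ult = 259.1 + 600.76 = 859.86 kPa.
q_all = 859.86 / 3 = 286.62 kPa.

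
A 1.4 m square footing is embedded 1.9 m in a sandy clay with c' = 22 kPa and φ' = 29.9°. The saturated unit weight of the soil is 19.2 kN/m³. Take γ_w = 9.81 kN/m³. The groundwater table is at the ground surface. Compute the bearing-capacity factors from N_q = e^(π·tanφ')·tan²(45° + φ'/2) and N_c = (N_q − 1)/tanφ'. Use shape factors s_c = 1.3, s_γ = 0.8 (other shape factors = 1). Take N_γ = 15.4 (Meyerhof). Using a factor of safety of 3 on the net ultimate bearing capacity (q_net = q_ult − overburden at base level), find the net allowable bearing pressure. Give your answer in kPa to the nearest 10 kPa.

q_all(net) ≈ 410 kPa

N_q = e^(π·tan29.9°)·tan²(59.95°) = 18.19; N_c = (N_q − 1)/tanφ' = 29.9.
Water table at ground surface, so effective unit weight γ' = 19.2 − 9.81 = 9.39 kN/m³ is used throughout; overburden q = 9.39 × 1.9 = 17.841 kPa; the same γ' applies in the ½γBN_γ term.
Cohesion term c·N_c·s_c = 22 × 29.901 × 1.3 = 855.17 kPa; surcharge term q·N_q = 17.841 × 18.194 = 324.6 kPa; self-weight term 0.5·γ·B·N_γ·s_γ = 0.5 × 9.39 × 1.4 × 15.4 × 0.8 = 80.979 kPa.
q_ult = 855.17 + 324.6 + 80.979 = 1260.7 kPa.
q_net = 1260.7 − 17.841 = 1242.9 kPa.
q_all(net) = 1242.9 / 3 = 414.3 kPa.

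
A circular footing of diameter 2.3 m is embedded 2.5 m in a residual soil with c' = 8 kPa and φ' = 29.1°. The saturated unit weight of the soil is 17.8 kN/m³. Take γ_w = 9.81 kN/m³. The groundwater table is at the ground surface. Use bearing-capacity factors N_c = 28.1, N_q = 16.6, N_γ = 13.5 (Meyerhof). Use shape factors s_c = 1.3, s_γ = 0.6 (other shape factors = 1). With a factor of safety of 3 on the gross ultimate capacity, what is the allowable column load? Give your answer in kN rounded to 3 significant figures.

γ' = 17.8 − 9.81 = 7.99 kN/m³ (submerged throughout). q = 7.99 × 2.5 = 19.975 kPa; the same γ' applies in the ½γBN_γ term.
c·N_c·s_c = 8 × 28.1 × 1.3 = 292.24 kPa
q·N_q = 19.975 × 16.6 = 331.59 kPa
0.5·γ·B·N_γ·s_γ = 0.5 × 7.99 × 2.3 × 13.5 × 0.6 = 74.427 kPa
q_ult = 292.24 + 331.59 + 74.427 = 698.25 kPa.
Gross allowable pressure q_all = 698.25 / 3 = 232.75 kPa.
Footing area = 4.1548 m², so allowable column load = 232.75 × 4.1548 = 967.03 kN.

P_all ≈ 967 kN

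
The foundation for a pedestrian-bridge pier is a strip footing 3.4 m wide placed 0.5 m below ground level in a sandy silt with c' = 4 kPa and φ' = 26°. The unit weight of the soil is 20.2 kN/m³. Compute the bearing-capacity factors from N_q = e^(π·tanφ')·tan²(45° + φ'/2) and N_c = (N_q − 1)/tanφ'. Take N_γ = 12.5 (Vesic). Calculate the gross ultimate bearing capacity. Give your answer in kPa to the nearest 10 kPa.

q_ult ≈ 640 kPa

tan26° = 0.4877, so N_q = e^(π×0.4877)·tan²(58°) = 4.629 × 2.561 = 11.85.
N_c = (11.85 − 1)/tan26° = 22.25.
Effective surcharge at the founding depth q = γ·D_f = 20.2 × 0.5 = 10.1 kPa.
q_ult = c·N_c + q·N_q + 0.5·γ·B·N_γ
     = 4 × 22.254 + 10.1 × 11.854 + 0.5 × 20.2 × 3.4 × 12.5
     = 89.018 + 119.73 + 429.25 = 638 kPa.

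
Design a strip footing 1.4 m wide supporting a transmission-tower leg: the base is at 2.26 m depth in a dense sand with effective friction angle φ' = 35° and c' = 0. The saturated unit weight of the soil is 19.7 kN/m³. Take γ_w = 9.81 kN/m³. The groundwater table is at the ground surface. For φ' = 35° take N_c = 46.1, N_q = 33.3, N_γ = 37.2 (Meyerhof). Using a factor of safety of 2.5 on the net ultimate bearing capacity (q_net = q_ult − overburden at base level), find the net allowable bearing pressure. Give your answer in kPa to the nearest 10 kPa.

q_all(net) ≈ 390 kPa

γ' = 19.7 − 9.81 = 9.89 kN/m³ (submerged throughout). q = 9.89 × 2.26 = 22.351 kPa; the same γ' applies in the ½γBN_γ term.
q·N_q = 22.351 × 33.3 = 744.3 kPa
0.5·γ·B·N_γ = 0.5 × 9.89 × 1.4 × 37.2 = 257.54 kPa
q_ult = 744.3 + 257.54 = 1001.8 kPa.
q_net = 1001.8 − 22.351 = 979.49 kPa.
q_all(net) = 979.49 / 2.5 = 391.79 kPa.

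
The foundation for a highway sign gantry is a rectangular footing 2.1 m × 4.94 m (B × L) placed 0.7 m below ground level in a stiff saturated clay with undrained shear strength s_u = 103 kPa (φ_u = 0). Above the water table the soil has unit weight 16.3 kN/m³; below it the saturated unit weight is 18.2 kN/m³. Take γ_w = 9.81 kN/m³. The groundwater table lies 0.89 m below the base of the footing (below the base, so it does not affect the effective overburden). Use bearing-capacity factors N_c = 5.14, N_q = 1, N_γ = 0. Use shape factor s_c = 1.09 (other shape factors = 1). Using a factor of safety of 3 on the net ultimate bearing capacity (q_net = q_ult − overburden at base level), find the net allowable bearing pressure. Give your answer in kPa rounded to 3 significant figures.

Overburden at base level: q = 16.3 × 0.7 = 11.41 kPa.
Cohesion term c·N_c·s_c = 103 × 5.14 × 1.09 = 577.07 kPa; surcharge term q·N_q = 11.41 × 1 = 11.41 kPa.
q_ult = 577.07 + 11.41 = 588.48 kPa.
q_net = 588.48 − 11.41 = 577.07 kPa.
q_all(net) = 577.07 / 3 = 192.36 kPa.

q_all(net) ≈ 192 kPa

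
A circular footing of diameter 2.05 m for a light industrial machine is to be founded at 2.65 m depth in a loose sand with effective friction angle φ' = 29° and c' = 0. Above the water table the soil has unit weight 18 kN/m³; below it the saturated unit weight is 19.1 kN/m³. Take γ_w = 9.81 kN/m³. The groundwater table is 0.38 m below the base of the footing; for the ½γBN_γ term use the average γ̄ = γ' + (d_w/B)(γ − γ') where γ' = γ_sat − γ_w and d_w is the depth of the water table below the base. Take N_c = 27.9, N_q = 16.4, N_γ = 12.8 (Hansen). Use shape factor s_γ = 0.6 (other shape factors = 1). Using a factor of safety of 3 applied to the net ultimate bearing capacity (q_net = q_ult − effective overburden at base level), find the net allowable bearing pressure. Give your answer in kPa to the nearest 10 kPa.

q = γ·D_f = 18 × 2.65 = 47.7 kPa.
γ' = 9.29 kN/m³; averaging over the depth B below the base, γ̄ = γ' + (d_w/B)(γ − γ') = 10.905 kN/m³.
q·N_q = 47.7 × 16.4 = 782.28 kPa
0.5·γ·B·N_γ·s_γ = 0.5 × 10.905 × 2.05 × 12.8 × 0.6 = 85.841 kPa
q_ult = 782.28 + 85.841 = 868.12 kPa.
Net ultimate: q_net = 868.12 − 47.7 = 820.42 kPa.
q_all(net) = 820.42 / 3 = 273.47 kPa.

q_all(net) ≈ 270 kPa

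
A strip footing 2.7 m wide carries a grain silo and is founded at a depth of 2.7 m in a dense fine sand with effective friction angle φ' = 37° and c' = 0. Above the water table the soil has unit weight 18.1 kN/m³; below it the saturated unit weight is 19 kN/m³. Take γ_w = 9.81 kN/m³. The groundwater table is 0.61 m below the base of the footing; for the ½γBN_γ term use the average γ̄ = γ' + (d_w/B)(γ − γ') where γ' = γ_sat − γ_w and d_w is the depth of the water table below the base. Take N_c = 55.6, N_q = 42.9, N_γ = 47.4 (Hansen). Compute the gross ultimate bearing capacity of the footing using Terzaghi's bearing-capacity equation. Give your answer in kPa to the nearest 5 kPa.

Effective surcharge at the founding depth q = γ·D_f = 18.1 × 2.7 = 48.87 kPa.
With d_w = 0.61 m < B, γ̄ = 9.19 + (0.61/2.7) × (18.1 − 9.19) = 11.203 kN/m³.
q_ult = q·N_q + 0.5·γ·B·N_γ
     = 48.87 × 42.9 + 0.5 × 11.203 × 2.7 × 47.4
     = 2096.5 + 716.88 = 2813.4 kPa.

q_ult ≈ 2815 kPa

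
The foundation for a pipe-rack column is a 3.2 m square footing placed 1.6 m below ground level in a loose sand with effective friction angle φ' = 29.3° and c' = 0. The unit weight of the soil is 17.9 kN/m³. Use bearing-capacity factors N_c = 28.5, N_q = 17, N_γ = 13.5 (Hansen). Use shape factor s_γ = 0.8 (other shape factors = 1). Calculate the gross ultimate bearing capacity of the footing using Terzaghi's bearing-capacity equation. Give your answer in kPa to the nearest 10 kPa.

q = γ·D_f = 17.9 × 1.6 = 28.64 kPa.
q·N_q = 28.64 × 17 = 486.88 kPa
0.5·γ·B·N_γ·s_γ = 0.5 × 17.9 × 3.2 × 13.5 × 0.8 = 309.31 kPa
q_ult = 486.88 + 309.31 = 796.19 kPa.

q_ult ≈ 800 kPa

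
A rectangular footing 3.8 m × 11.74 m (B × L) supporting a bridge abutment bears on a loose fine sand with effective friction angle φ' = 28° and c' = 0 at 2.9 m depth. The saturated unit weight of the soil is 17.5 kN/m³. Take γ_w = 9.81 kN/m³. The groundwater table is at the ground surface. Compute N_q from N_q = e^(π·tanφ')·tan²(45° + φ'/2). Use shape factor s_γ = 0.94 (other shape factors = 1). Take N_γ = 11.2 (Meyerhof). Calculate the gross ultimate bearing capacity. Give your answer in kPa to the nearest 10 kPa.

q_ult ≈ 480 kPa

tan28° = 0.5317, so N_q = e^(π×0.5317)·tan²(59°) = 5.314 × 2.77 = 14.72.
Water table at ground surface, so effective unit weight γ' = 17.5 − 9.81 = 7.69 kN/m³ is used throughout; overburden q = 7.69 × 2.9 = 22.301 kPa; the same γ' applies in the ½γBN_γ term.
Surcharge term q·N_q = 22.301 × 14.72 = 328.27 kPa; self-weight term 0.5·γ·B·N_γ·s_γ = 0.5 × 7.69 × 3.8 × 11.2 × 0.94 = 153.82 kPa.
q_ult = 328.27 + 153.82 = 482.09 kPa.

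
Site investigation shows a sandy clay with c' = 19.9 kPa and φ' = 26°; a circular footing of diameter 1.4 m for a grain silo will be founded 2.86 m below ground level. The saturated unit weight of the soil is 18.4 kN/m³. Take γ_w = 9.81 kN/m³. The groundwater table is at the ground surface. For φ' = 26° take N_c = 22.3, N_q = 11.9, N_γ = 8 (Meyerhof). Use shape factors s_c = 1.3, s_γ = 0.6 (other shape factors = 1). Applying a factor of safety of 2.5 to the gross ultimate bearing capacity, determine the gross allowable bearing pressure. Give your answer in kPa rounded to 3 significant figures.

With the water table at the surface the whole profile is submerged: γ' = 18.4 − 9.81 = 8.59 kN/m³, so q = γ'·D_f = 24.567 kPa; the same γ' applies in the ½γBN_γ term.
q_ult = c·N_c·s_c + q·N_q + 0.5·γ·B·N_γ·s_γ
     = 19.9 × 22.3 × 1.3 + 24.567 × 11.9 + 0.5 × 8.59 × 1.4 × 8 × 0.6
     = 576.9 + 292.35 + 28.862 = 898.12 kPa.
q_all = q_ult / FS = 898.12 / 2.5 = 359.25 kPa.

q_all ≈ 359 kPa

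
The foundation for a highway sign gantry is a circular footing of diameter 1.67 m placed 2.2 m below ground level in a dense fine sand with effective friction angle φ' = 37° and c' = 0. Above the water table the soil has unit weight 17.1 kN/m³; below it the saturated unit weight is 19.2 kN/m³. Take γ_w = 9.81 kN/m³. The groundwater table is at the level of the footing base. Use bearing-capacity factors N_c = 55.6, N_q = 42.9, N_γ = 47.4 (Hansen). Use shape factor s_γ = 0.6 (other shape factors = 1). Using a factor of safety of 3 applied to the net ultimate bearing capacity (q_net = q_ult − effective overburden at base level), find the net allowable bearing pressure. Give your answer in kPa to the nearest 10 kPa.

q = γ·D_f = 17.1 × 2.2 = 37.62 kPa.
For the ½γBN_γ term take γ' = 19.2 − 9.81 = 9.39 kN/m³ (soil below base is submerged).
q·N_q = 37.62 × 42.9 = 1613.9 kPa
0.5·γ·B·N_γ·s_γ = 0.5 × 9.39 × 1.67 × 47.4 × 0.6 = 222.99 kPa
q_ult = 1613.9 + 222.99 = 1836.9 kPa.
Net ultimate: q_net = 1836.9 − 37.62 = 1799.3 kPa.
q_all(net) = 1799.3 / 3 = 599.76 kPa.

q_all(net) ≈ 600 kPa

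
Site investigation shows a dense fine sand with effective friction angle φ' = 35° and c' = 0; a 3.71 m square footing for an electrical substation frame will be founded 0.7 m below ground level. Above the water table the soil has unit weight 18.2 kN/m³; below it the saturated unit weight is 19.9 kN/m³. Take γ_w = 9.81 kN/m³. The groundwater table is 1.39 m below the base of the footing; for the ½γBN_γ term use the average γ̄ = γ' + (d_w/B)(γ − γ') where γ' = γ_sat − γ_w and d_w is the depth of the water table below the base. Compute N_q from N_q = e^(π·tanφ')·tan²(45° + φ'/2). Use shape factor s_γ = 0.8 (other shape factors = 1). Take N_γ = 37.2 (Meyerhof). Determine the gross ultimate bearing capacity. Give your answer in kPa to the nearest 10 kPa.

q_ult ≈ 1150 kPa

tan35° = 0.7002, so N_q = e^(π×0.7002)·tan²(62.5°) = 9.023 × 3.69 = 33.3.
Overburden at base level: q = 18.2 × 0.7 = 12.74 kPa.
The water table is 1.39 m below the base (< B = 3.71 m), so the ½γBN_γ term uses γ̄ = γ' + (d_w/B)(γ − γ') = 10.09 + (1.39/3.71)(18.2 − 10.09) = 13.129 kN/m³.
Surcharge term q·N_q = 12.74 × 33.296 = 424.19 kPa; self-weight term 0.5·γ·B·N_γ·s_γ = 0.5 × 13.129 × 3.71 × 37.2 × 0.8 = 724.76 kPa.
q_ult = 424.19 + 724.76 = 1148.9 kPa.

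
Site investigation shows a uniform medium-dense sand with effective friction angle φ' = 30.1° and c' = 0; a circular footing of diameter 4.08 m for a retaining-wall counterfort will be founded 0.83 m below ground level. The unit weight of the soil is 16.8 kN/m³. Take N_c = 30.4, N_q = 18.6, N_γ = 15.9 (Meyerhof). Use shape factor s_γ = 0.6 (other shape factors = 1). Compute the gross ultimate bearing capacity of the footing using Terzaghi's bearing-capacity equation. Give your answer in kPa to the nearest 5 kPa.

Effective surcharge at the founding depth q = γ·D_f = 16.8 × 0.83 = 13.944 kPa.
q_ult = q·N_q + 0.5·γ·B·N_γ·s_γ
     = 13.944 × 18.6 + 0.5 × 16.8 × 4.08 × 15.9 × 0.6
     = 259.36 + 326.95 = 586.31 kPa.

q_ult ≈ 585 kPa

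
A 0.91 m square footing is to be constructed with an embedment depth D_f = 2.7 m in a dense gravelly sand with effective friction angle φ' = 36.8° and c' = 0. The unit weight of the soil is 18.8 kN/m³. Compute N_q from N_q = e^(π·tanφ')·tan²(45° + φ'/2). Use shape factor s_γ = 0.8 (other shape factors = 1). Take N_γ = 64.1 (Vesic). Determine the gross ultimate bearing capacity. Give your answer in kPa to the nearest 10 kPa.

q_ult ≈ 2560 kPa

tan36.8° = 0.7481, so N_q = e^(π×0.7481)·tan²(63.4°) = 10.488 × 3.988 = 41.82.
Effective surcharge at the founding depth q = γ·D_f = 18.8 × 2.7 = 50.76 kPa.
q_ult = q·N_q + 0.5·γ·B·N_γ·s_γ
     = 50.76 × 41.823 + 0.5 × 18.8 × 0.91 × 64.1 × 0.8
     = 2123 + 438.65 = 2561.6 kPa.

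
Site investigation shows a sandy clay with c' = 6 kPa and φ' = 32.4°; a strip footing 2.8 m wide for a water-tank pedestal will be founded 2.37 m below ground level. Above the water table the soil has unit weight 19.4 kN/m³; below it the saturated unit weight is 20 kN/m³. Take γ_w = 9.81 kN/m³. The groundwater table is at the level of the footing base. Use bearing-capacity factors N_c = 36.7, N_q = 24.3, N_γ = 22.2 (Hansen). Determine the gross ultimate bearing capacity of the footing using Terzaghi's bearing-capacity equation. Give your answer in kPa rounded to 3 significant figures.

Overburden at base level: q = 19.4 × 2.37 = 45.978 kPa.
Below the base the soil is submerged, so the ½γBN_γ term uses γ' = 20 − 9.81 = 10.19 kN/m³.
Cohesion term c·N_c = 6 × 36.7 = 220.2 kPa; surcharge term q·N_q = 45.978 × 24.3 = 1117.3 kPa; self-weight term 0.5·γ·B·N_γ = 0.5 × 10.19 × 2.8 × 22.2 = 316.71 kPa.
q_ult = 220.2 + 1117.3 + 316.71 = 1654.2 kPa.

q_ult ≈ 1650 kPa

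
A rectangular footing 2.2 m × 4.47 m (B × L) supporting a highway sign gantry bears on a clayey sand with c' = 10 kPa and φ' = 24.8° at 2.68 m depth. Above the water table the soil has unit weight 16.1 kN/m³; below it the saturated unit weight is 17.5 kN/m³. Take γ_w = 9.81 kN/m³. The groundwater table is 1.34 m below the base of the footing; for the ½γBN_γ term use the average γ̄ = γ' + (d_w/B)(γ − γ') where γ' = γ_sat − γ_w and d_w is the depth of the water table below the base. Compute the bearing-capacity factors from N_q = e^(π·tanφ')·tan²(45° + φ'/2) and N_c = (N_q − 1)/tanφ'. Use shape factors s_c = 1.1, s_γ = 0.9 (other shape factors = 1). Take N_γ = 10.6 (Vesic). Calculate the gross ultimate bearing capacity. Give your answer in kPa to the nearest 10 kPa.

q_ult ≈ 810 kPa

tan24.8° = 0.4621, so N_q = e^(π×0.4621)·tan²(57.4°) = 4.27 × 2.445 = 10.44.
N_c = (10.44 − 1)/tan24.8° = 20.43.
q = γ·D_f = 16.1 × 2.68 = 43.148 kPa.
γ' = 7.69 kN/m³; averaging over the depth B below the base, γ̄ = γ' + (d_w/B)(γ − γ') = 12.812 kN/m³.
c·N_c·s_c = 10 × 20.431 × 1.1 = 224.74 kPa
q·N_q = 43.148 × 10.44 = 450.48 kPa
0.5·γ·B·N_γ·s_γ = 0.5 × 12.812 × 2.2 × 10.6 × 0.9 = 134.45 kPa
q_ult = 224.74 + 450.48 + 134.45 = 809.67 kPa.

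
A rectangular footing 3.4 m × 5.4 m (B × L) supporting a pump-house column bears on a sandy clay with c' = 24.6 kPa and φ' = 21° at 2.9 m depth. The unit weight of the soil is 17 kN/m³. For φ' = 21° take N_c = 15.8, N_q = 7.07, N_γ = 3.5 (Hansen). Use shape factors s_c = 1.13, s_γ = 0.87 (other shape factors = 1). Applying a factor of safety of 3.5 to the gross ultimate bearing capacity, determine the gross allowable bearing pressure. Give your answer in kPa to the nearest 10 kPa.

q_all ≈ 250 kPa

Effective surcharge at the founding depth q = γ·D_f = 17 × 2.9 = 49.3 kPa.
q_ult = c·N_c·s_c + q·N_q + 0.5·γ·B·N_γ·s_γ
     = 24.6 × 15.8 × 1.13 + 49.3 × 7.07 + 0.5 × 17 × 3.4 × 3.5 × 0.87
     = 439.21 + 348.55 + 88 = 875.76 kPa.
q_all = q_ult / FS = 875.76 / 3.5 = 250.22 kPa.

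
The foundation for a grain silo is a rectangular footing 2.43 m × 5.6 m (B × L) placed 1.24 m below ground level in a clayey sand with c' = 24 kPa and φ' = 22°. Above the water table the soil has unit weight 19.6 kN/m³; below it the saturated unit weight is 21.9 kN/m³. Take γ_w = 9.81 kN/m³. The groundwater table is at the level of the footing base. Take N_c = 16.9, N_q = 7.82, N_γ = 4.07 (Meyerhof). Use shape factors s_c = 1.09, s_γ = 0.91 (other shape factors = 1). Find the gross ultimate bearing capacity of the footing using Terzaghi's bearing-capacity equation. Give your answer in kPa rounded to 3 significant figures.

q_ult ≈ 687 kPa

Overburden at base level: q = 19.6 × 1.24 = 24.304 kPa.
Below the base the soil is submerged, so the ½γBN_γ term uses γ' = 21.9 − 9.81 = 12.09 kN/m³.
Cohesion term c·N_c·s_c = 24 × 16.9 × 1.09 = 442.1 kPa; surcharge term q·N_q = 24.304 × 7.82 = 190.06 kPa; self-weight term 0.5·γ·B·N_γ·s_γ = 0.5 × 12.09 × 2.43 × 4.07 × 0.91 = 54.405 kPa.
q_ult = 442.1 + 190.06 + 54.405 = 686.57 kPa.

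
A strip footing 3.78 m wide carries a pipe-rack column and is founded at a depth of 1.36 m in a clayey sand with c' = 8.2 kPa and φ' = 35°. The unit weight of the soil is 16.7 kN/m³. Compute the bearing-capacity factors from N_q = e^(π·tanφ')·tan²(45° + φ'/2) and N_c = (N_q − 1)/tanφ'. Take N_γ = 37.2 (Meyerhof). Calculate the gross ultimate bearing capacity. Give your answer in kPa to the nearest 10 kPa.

q_ult ≈ 2310 kPa

tan35° = 0.7002, so N_q = e^(π×0.7002)·tan²(62.5°) = 9.023 × 3.69 = 33.3.
N_c = (33.3 − 1)/tan35° = 46.12.
Overburden at base level: q = 16.7 × 1.36 = 22.712 kPa.
Cohesion term c·N_c = 8.2 × 46.124 = 378.21 kPa; surcharge term q·N_q = 22.712 × 33.296 = 756.22 kPa; self-weight term 0.5·γ·B·N_γ = 0.5 × 16.7 × 3.78 × 37.2 = 1174.1 kPa.
q_ult = 378.21 + 756.22 + 1174.1 = 2308.6 kPa.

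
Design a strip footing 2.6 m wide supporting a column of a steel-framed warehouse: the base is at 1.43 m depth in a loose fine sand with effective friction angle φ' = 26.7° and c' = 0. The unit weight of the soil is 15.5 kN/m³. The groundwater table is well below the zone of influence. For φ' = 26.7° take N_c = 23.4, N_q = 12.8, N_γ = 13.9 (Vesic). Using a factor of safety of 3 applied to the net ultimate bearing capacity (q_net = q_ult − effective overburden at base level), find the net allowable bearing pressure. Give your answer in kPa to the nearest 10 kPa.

Overburden at base level: q = 15.5 × 1.43 = 22.165 kPa.
Surcharge term q·N_q = 22.165 × 12.8 = 283.71 kPa; self-weight term 0.5·γ·B·N_γ = 0.5 × 15.5 × 2.6 × 13.9 = 280.09 kPa.
q_ult = 283.71 + 280.09 = 563.8 kPa.
Net ultimate: q_net = 563.8 − 22.165 = 541.63 kPa.
q_all(net) = 541.63 / 3 = 180.54 kPa.

q_all(net) ≈ 180 kPa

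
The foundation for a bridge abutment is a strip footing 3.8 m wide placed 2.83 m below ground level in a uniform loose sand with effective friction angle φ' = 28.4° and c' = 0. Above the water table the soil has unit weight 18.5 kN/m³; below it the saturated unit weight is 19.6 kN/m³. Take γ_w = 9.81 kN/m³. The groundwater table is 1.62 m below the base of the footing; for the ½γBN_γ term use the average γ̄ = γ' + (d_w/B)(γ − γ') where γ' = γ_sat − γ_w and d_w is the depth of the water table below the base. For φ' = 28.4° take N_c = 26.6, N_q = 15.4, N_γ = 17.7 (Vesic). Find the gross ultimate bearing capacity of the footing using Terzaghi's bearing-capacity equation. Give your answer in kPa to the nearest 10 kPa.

q_ult ≈ 1260 kPa

q = γ·D_f = 18.5 × 2.83 = 52.355 kPa.
γ' = 9.79 kN/m³; averaging over the depth B below the base, γ̄ = γ' + (d_w/B)(γ − γ') = 13.503 kN/m³.
q·N_q = 52.355 × 15.4 = 806.27 kPa
0.5·γ·B·N_γ = 0.5 × 13.503 × 3.8 × 17.7 = 454.11 kPa
q_ult = 806.27 + 454.11 = 1260.4 kPa.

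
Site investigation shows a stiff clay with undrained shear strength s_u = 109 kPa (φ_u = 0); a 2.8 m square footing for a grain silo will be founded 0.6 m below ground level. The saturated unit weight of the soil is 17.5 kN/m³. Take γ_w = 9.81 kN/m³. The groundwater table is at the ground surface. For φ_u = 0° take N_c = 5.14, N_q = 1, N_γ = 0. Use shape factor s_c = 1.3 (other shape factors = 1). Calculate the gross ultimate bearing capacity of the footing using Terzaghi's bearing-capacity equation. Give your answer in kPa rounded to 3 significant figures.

q_ult ≈ 733 kPa

With the water table at the surface the whole profile is submerged: γ' = 17.5 − 9.81 = 7.69 kN/m³, so q = γ'·D_f = 4.614 kPa.
q_ult = c·N_c·s_c + q·N_q
     = 109 × 5.14 × 1.3 + 4.614 × 1
     = 728.34 + 4.614 = 732.95 kPa.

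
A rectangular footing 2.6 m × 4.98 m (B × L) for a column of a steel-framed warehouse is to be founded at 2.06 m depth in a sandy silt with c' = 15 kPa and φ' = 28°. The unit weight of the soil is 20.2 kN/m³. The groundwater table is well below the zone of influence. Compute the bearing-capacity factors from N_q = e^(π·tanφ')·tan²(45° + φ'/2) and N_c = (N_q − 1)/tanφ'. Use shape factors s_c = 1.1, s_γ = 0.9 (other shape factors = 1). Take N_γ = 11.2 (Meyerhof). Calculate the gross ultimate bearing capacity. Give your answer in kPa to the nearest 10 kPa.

q_ult ≈ 1300 kPa

tan28° = 0.5317, so N_q = e^(π×0.5317)·tan²(59°) = 5.314 × 2.77 = 14.72.
N_c = (14.72 − 1)/tan28° = 25.8.
q = γ·D_f = 20.2 × 2.06 = 41.612 kPa.
c·N_c·s_c = 15 × 25.803 × 1.1 = 425.76 kPa
q·N_q = 41.612 × 14.72 = 612.52 kPa
0.5·γ·B·N_γ·s_γ = 0.5 × 20.2 × 2.6 × 11.2 × 0.9 = 264.7 kPa
q_ult = 425.76 + 612.52 + 264.7 = 1303 kPa.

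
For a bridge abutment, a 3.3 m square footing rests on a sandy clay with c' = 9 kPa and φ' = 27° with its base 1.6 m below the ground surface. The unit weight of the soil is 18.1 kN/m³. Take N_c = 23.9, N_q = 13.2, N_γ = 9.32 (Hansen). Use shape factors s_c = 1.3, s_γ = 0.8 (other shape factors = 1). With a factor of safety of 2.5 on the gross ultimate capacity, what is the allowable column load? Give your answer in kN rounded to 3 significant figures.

Overburden at base level: q = 18.1 × 1.6 = 28.96 kPa.
Cohesion term c·N_c·s_c = 9 × 23.9 × 1.3 = 279.63 kPa; surcharge term q·N_q = 28.96 × 13.2 = 382.27 kPa; self-weight term 0.5·γ·B·N_γ·s_γ = 0.5 × 18.1 × 3.3 × 9.32 × 0.8 = 222.67 kPa.
q_ult = 279.63 + 382.27 + 222.67 = 884.58 kPa.
Gross allowable pressure q_all = 884.58 / 2.5 = 353.83 kPa.
Footing area = 10.89 m², so allowable column load = 353.83 × 10.89 = 3853.2 kN.

P_all ≈ 3850 kN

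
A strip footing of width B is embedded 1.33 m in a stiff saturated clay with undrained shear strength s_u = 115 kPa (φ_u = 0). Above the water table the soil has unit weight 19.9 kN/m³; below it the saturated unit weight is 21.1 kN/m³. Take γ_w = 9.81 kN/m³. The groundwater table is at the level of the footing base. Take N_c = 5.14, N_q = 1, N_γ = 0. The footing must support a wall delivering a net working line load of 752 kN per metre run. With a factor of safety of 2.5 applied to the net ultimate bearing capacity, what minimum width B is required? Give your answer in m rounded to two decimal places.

B = 3.18 m

q = γ·D_f = 19.9 × 1.33 = 26.467 kPa.
c·N_c = 115 × 5.14 = 591.1 kPa
q·N_q = 26.467 × 1 = 26.467 kPa
q_ult = 591.1 + 26.467 = 617.57 kPa.
For φ = 0 the ½γBN_γ term vanishes, so q_ult is independent of B. q_net = 617.57 − 26.467 = 591.1 kPa; q_all(net) = 591.1/2.5 = 236.44 kPa.
Required width B = w / q_all(net) = 752 / 236.44 = 3.181 m.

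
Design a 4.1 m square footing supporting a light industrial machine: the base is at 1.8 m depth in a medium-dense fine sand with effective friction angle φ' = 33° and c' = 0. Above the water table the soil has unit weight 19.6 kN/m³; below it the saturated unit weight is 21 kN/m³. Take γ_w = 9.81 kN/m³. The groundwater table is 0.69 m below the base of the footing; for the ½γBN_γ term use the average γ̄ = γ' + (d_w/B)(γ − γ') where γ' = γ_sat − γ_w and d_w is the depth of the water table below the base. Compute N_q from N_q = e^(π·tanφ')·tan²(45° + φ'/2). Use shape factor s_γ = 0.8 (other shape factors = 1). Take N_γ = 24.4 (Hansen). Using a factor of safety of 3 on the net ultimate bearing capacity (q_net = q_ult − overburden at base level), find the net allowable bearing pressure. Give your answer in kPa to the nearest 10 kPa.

N_q = e^(π·tan33°)·tan²(61.5°) = 26.09.
Effective surcharge at the founding depth q = γ·D_f = 19.6 × 1.8 = 35.28 kPa.
With d_w = 0.69 m < B, γ̄ = 11.19 + (0.69/4.1) × (19.6 − 11.19) = 12.605 kN/m³.
q_ult = q·N_q + 0.5·γ·B·N_γ·s_γ
     = 35.28 × 26.092 + 0.5 × 12.605 × 4.1 × 24.4 × 0.8
     = 920.53 + 504.42 = 1424.9 kPa.
q_net = 1424.9 − 35.28 = 1389.7 kPa.
q_all(net) = 1389.7 / 3 = 463.22 kPa.

q_all(net) ≈ 460 kPa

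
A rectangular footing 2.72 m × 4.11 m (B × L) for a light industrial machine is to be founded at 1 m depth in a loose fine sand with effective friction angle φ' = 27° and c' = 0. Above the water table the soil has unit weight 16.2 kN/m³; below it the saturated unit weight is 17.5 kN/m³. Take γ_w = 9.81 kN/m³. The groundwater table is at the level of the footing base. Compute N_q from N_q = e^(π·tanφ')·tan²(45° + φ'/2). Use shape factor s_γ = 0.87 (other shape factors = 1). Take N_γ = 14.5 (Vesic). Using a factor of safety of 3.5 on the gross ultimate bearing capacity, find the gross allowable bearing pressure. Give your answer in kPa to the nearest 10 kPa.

N_q = e^(π·tan27°)·tan²(58.5°) = 13.2.
Effective surcharge at the founding depth q = γ·D_f = 16.2 × 1 = 16.2 kPa.
The water table coincides with the base, so in the self-weight term γ → γ' = 7.69 kN/m³.
q_ult = q·N_q + 0.5·γ·B·N_γ·s_γ
     = 16.2 × 13.199 + 0.5 × 7.69 × 2.72 × 14.5 × 0.87
     = 213.83 + 131.93 = 345.76 kPa.
q_all = 345.76 / 3.5 = 98.788 kPa.

q_all ≈ 100 kPa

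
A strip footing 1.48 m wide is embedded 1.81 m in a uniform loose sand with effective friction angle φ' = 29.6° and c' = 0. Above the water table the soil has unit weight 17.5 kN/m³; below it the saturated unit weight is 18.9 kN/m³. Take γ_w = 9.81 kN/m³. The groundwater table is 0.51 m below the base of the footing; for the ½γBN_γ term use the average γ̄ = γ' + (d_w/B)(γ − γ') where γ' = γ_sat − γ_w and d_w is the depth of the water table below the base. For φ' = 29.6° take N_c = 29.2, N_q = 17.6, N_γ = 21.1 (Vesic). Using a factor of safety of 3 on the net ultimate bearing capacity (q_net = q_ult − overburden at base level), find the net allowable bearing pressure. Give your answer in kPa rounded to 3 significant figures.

q_all(net) ≈ 238 kPa

Overburden at base level: q = 17.5 × 1.81 = 31.675 kPa.
The water table is 0.51 m below the base (< B = 1.48 m), so the ½γBN_γ term uses γ̄ = γ' + (d_w/B)(γ − γ') = 9.09 + (0.51/1.48)(17.5 − 9.09) = 11.988 kN/m³.
Surcharge term q·N_q = 31.675 × 17.6 = 557.48 kPa; self-weight term 0.5·γ·B·N_γ = 0.5 × 11.988 × 1.48 × 21.1 = 187.18 kPa.
q_ult = 557.48 + 187.18 = 744.66 kPa.
q_net = 744.66 − 31.675 = 712.99 kPa.
q_all(net) = 712.99 / 3 = 237.66 kPa.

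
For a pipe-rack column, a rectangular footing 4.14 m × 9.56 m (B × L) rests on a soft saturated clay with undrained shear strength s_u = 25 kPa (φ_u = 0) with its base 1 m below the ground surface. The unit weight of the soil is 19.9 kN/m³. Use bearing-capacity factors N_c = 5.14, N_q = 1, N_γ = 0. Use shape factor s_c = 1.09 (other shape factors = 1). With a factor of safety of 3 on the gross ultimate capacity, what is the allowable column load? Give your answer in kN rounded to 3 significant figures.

q = γ·D_f = 19.9 × 1 = 19.9 kPa.
c·N_c·s_c = 25 × 5.14 × 1.09 = 140.06 kPa
q·N_q = 19.9 × 1 = 19.9 kPa
q_ult = 140.06 + 19.9 = 159.97 kPa.
Gross allowable pressure q_all = 159.97 / 3 = 53.322 kPa.
Footing area = 39.5784 m², so allowable column load = 53.322 × 39.5784 = 2110.4 kN.

P_all ≈ 2110 kN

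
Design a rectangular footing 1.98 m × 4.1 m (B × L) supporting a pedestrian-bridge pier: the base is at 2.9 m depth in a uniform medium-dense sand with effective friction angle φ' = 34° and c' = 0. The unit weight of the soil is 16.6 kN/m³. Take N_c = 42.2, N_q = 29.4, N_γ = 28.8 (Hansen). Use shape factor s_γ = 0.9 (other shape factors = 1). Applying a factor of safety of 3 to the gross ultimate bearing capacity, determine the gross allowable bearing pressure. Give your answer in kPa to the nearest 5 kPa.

q = γ·D_f = 16.6 × 2.9 = 48.14 kPa.
q·N_q = 48.14 × 29.4 = 1415.3 kPa
0.5·γ·B·N_γ·s_γ = 0.5 × 16.6 × 1.98 × 28.8 × 0.9 = 425.97 kPa
q_ult = 1415.3 + 425.97 = 1841.3 kPa.
q_all = q_ult / FS = 1841.3 / 3 = 613.76 kPa.

q_all ≈ 615 kPa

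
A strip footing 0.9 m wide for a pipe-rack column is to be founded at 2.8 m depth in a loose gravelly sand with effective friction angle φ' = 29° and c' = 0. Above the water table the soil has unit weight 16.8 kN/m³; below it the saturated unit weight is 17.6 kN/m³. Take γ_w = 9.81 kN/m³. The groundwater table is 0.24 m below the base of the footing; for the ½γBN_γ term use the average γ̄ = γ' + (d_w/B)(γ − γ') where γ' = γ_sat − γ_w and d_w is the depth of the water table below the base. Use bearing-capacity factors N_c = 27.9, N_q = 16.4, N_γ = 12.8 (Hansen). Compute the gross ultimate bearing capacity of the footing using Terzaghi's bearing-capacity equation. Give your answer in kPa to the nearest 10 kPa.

q = γ·D_f = 16.8 × 2.8 = 47.04 kPa.
γ' = 7.79 kN/m³; averaging over the depth B below the base, γ̄ = γ' + (d_w/B)(γ − γ') = 10.193 kN/m³.
q·N_q = 47.04 × 16.4 = 771.46 kPa
0.5·γ·B·N_γ = 0.5 × 10.193 × 0.9 × 12.8 = 58.71 kPa
q_ult = 771.46 + 58.71 = 830.17 kPa.

q_ult ≈ 830 kPa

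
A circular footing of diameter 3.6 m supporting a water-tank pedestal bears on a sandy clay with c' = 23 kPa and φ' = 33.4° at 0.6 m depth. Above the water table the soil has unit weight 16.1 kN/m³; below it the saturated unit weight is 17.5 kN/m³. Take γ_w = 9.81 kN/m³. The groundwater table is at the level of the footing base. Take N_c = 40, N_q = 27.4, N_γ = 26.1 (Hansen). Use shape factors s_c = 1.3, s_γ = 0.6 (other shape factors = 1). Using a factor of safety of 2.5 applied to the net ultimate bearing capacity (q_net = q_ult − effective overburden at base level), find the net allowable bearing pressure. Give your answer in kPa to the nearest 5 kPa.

q = γ·D_f = 16.1 × 0.6 = 9.66 kPa.
For the ½γBN_γ term take γ' = 17.5 − 9.81 = 7.69 kN/m³ (soil below base is submerged).
c·N_c·s_c = 23 × 40 × 1.3 = 1196 kPa
q·N_q = 9.66 × 27.4 = 264.68 kPa
0.5·γ·B·N_γ·s_γ = 0.5 × 7.69 × 3.6 × 26.1 × 0.6 = 216.77 kPa
q_ult = 1196 + 264.68 + 216.77 = 1677.4 kPa.
Net ultimate: q_net = 1677.4 − 9.66 = 1667.8 kPa.
q_all(net) = 1667.8 / 2.5 = 667.12 kPa.

q_all(net) ≈ 665 kPa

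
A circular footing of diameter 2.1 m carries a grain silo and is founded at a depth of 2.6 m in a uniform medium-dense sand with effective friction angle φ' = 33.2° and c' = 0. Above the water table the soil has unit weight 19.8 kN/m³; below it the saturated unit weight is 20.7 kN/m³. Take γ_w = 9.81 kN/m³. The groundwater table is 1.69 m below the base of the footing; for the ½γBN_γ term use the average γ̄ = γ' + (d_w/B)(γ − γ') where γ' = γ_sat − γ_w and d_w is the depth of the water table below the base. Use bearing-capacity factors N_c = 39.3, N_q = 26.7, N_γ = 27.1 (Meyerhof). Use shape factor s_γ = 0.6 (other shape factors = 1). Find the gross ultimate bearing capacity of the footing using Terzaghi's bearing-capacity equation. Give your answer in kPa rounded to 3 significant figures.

Overburden at base level: q = 19.8 × 2.6 = 51.48 kPa.
The water table is 1.69 m below the base (< B = 2.1 m), so the ½γBN_γ term uses γ̄ = γ' + (d_w/B)(γ − γ') = 10.89 + (1.69/2.1)(19.8 − 10.89) = 18.06 kN/m³.
Surcharge term q·N_q = 51.48 × 26.7 = 1374.5 kPa; self-weight term 0.5·γ·B·N_γ·s_γ = 0.5 × 18.06 × 2.1 × 27.1 × 0.6 = 308.35 kPa.
q_ult = 1374.5 + 308.35 = 1682.9 kPa.

q_ult ≈ 1680 kPa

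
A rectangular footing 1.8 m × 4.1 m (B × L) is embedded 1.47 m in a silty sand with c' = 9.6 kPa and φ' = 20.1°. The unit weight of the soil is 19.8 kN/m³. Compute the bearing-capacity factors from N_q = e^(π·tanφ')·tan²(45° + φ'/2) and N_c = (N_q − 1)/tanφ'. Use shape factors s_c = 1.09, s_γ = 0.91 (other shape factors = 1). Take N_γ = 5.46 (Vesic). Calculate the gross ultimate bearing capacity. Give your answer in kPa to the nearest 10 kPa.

q_ult ≈ 430 kPa

tan20.1° = 0.3659, so N_q = e^(π×0.3659)·tan²(55.05°) = 3.157 × 2.047 = 6.46.
N_c = (6.46 − 1)/tan20.1° = 14.93.
q = γ·D_f = 19.8 × 1.47 = 29.106 kPa.
c·N_c·s_c = 9.6 × 14.929 × 1.09 = 156.22 kPa
q·N_q = 29.106 × 6.4633 = 188.12 kPa
0.5·γ·B·N_γ·s_γ = 0.5 × 19.8 × 1.8 × 5.46 × 0.91 = 88.54 kPa
q_ult = 156.22 + 188.12 + 88.54 = 432.88 kPa.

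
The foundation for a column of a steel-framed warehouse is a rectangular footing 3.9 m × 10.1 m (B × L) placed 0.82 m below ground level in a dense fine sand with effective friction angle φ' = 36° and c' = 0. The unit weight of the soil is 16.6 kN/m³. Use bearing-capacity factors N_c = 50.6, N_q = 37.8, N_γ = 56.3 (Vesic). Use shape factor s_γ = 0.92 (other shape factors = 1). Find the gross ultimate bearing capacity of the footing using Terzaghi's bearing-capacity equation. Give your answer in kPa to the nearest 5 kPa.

q_ult ≈ 2190 kPa

Overburden at base level: q = 16.6 × 0.82 = 13.612 kPa.
Surcharge term q·N_q = 13.612 × 37.8 = 514.53 kPa; self-weight term 0.5·γ·B·N_γ·s_γ = 0.5 × 16.6 × 3.9 × 56.3 × 0.92 = 1676.6 kPa.
q_ult = 514.53 + 1676.6 = 2191.2 kPa.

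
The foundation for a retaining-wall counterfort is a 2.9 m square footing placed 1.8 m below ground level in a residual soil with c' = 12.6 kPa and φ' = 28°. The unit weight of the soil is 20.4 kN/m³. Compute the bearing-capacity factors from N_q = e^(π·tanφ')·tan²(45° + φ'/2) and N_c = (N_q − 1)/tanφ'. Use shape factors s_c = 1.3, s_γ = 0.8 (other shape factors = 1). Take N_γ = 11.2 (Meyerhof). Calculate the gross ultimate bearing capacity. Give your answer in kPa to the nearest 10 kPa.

tan28° = 0.5317, so N_q = e^(π×0.5317)·tan²(59°) = 5.314 × 2.77 = 14.72.
N_c = (14.72 − 1)/tan28° = 25.8.
q = γ·D_f = 20.4 × 1.8 = 36.72 kPa.
c·N_c·s_c = 12.6 × 25.803 × 1.3 = 422.66 kPa
q·N_q = 36.72 × 14.72 = 540.51 kPa
0.5·γ·B·N_γ·s_γ = 0.5 × 20.4 × 2.9 × 11.2 × 0.8 = 265.04 kPa
q_ult = 422.66 + 540.51 + 265.04 = 1228.2 kPa.

q_ult ≈ 1230 kPa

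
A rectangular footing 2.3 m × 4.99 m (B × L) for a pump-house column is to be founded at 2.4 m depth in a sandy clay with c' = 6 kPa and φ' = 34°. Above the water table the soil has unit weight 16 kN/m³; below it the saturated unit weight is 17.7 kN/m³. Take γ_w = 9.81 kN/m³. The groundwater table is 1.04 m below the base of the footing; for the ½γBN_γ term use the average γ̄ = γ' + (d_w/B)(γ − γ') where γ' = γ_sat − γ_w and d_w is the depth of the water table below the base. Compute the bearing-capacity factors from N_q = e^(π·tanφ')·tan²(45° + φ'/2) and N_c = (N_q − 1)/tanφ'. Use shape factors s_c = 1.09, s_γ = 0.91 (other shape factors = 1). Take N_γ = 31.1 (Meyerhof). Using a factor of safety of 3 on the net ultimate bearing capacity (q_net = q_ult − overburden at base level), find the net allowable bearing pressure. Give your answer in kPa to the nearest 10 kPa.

q_all(net) ≈ 580 kPa

N_q = e^(π·tan34°)·tan²(62°) = 29.44; N_c = (N_q − 1)/tanφ' = 42.16.
Effective surcharge at the founding depth q = γ·D_f = 16 × 2.4 = 38.4 kPa.
With d_w = 1.04 m < B, γ̄ = 7.89 + (1.04/2.3) × (16 − 7.89) = 11.557 kN/m³.
q_ult = c·N_c·s_c + q·N_q + 0.5·γ·B·N_γ·s_γ
     = 6 × 42.164 × 1.09 + 38.4 × 29.44 + 0.5 × 11.557 × 2.3 × 31.1 × 0.91
     = 275.75 + 1130.5 + 376.14 = 1782.4 kPa.
q_net = 1782.4 − 38.4 = 1744 kPa.
q_all(net) = 1744 / 3 = 581.33 kPa.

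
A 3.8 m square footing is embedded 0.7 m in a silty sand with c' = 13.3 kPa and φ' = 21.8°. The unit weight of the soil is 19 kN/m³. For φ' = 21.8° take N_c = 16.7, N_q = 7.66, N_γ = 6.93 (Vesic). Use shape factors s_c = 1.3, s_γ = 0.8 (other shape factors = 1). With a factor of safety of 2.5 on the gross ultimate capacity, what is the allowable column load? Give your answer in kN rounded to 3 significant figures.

P_all ≈ 3410 kN

Overburden at base level: q = 19 × 0.7 = 13.3 kPa.
Cohesion term c·N_c·s_c = 13.3 × 16.7 × 1.3 = 288.74 kPa; surcharge term q·N_q = 13.3 × 7.66 = 101.88 kPa; self-weight term 0.5·γ·B·N_γ·s_γ = 0.5 × 19 × 3.8 × 6.93 × 0.8 = 200.14 kPa.
q_ult = 288.74 + 101.88 + 200.14 = 590.76 kPa.
Gross allowable pressure q_all = 590.76 / 2.5 = 236.3 kPa.
Footing area = 14.44 m², so allowable column load = 236.3 × 14.44 = 3412.2 kN.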